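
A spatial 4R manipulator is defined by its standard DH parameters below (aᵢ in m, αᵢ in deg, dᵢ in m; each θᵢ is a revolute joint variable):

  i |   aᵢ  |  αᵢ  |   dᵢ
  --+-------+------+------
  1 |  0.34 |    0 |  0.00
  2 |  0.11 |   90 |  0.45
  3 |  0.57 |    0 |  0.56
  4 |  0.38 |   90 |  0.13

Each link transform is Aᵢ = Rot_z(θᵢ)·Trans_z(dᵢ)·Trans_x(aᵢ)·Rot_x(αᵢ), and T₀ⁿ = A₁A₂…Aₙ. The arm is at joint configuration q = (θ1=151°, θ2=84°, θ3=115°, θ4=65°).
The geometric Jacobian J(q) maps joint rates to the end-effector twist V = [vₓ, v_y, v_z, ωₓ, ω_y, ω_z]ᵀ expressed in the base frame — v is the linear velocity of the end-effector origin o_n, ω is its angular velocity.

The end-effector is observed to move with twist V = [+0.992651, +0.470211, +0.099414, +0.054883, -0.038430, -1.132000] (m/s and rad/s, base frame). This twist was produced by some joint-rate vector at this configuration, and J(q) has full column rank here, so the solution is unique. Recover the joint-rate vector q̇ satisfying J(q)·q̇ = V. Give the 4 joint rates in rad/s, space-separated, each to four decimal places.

-0.9820 -0.1500 -0.3070 0.2400

o_n = [-0.5695, 0.9791, 0.9666]
J₁: ẑ×o_n = [-0.9791, -0.5695, 0.0000], ω = ẑ
J2: z=[0.0000, 0.0000, 1.0000] o=[-0.2974, 0.1648, 0.0000] → [-0.8143, -0.2722, 0.0000, 0.0000, 0.0000, 1.0000]
J3: z=[-0.8192, 0.5736, 0.0000] o=[-0.3605, 0.0747, 0.4500] → [0.2963, 0.4232, -0.6209, -0.8192, 0.5736, 0.0000]
J4: z=[-0.8192, 0.5736, 0.0000] o=[-0.6810, 0.5933, 0.9666] → [0.0000, 0.0000, -0.3800, -0.8192, 0.5736, 0.0000]
q̇ = J⁺·V = [-0.9820, -0.1500, -0.3070, 0.2400]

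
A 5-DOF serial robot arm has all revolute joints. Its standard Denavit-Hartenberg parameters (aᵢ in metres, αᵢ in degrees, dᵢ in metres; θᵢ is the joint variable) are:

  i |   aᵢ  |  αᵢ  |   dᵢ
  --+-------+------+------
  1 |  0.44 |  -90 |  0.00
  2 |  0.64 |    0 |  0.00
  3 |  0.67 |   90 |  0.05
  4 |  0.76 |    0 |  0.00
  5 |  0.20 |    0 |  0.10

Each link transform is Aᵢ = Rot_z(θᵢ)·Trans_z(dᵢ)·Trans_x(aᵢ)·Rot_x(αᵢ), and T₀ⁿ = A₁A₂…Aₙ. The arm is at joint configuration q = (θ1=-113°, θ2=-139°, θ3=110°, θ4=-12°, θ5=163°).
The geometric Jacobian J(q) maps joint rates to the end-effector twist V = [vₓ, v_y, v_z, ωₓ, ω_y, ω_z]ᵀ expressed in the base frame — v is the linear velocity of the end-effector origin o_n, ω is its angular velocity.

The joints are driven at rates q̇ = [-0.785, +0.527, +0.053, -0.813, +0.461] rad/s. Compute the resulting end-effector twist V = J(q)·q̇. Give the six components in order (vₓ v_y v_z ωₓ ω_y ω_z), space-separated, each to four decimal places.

-1.4230 0.0293 -0.3913 0.4672 -0.3837 -1.0929

o_n = [-0.3977, -0.9085, 1.1078]
J₁: ẑ×o_n = [0.9085, -0.3977, 0.0000], ω = ẑ
J2: z=[0.9205, -0.3907, 0.0000] o=[-0.1719, -0.4050, 0.0000] → [-0.4328, -1.0197, -0.5517, 0.9205, -0.3907, 0.0000]
J3: z=[0.9205, -0.3907, 0.0000] o=[0.0168, 0.0396, 0.4199] → [-0.2688, -0.6332, -1.0347, 0.9205, -0.3907, 0.0000]
J4: z=[0.1894, 0.4463, 0.8746] o=[-0.1661, -0.5194, 0.7447] → [0.5024, -0.2713, 0.0296, 0.1894, 0.4463, 0.8746]
J5: z=[0.1894, 0.4463, 0.8746] o=[-0.5656, -1.0561, 1.1051] → [-0.1279, 0.1464, -0.0470, 0.1894, 0.4463, 0.8746]
V = J·q̇ = [-1.4230, 0.0293, -0.3913, 0.4672, -0.3837, -1.0929]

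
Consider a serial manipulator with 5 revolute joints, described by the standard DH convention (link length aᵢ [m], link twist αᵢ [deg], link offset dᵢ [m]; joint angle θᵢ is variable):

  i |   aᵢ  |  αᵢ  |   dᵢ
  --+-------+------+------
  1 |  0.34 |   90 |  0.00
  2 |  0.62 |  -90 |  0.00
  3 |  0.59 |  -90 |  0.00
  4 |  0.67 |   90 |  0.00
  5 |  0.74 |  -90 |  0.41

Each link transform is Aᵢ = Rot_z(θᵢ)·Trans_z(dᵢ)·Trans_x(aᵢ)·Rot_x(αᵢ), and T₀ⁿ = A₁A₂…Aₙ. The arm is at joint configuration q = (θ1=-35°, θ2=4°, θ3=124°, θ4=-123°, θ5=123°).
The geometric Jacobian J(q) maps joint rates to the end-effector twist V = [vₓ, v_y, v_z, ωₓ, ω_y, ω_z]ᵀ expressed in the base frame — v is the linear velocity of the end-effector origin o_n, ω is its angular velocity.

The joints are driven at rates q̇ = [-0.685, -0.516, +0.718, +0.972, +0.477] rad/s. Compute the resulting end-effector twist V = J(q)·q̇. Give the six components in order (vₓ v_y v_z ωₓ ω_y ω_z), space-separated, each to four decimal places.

o_n = [0.1675, -0.4390, 0.0040]
J₁: ẑ×o_n = [0.4390, 0.1675, -0.0000], ω = ẑ
J2: z=[-0.5736, -0.8192, 0.0000] o=[0.2785, -0.1950, 0.0000] → [-0.0033, 0.0023, 0.0490, -0.5736, -0.8192, 0.0000]
J3: z=[-0.0571, 0.0400, 0.9976] o=[0.7851, -0.5498, 0.0432] → [-0.1121, -0.6184, 0.0184, -0.0571, 0.0400, 0.9976]
J4: z=[-0.9982, 0.0163, -0.0578] o=[0.7961, 0.0397, 0.0202] → [-0.0279, 0.0202, 0.4880, -0.9982, 0.0163, -0.0578]
J5: z=[0.0155, -0.8597, -0.5106] o=[0.7572, -0.3024, 0.5950] → [0.4383, 0.3103, -0.5091, 0.0155, -0.8597, -0.5106]
V = J·q̇ = [-0.1976, -0.3923, 0.2195, -0.7079, 0.0572, -0.2685]

-0.1976 -0.3923 0.2195 -0.7079 0.0572 -0.2685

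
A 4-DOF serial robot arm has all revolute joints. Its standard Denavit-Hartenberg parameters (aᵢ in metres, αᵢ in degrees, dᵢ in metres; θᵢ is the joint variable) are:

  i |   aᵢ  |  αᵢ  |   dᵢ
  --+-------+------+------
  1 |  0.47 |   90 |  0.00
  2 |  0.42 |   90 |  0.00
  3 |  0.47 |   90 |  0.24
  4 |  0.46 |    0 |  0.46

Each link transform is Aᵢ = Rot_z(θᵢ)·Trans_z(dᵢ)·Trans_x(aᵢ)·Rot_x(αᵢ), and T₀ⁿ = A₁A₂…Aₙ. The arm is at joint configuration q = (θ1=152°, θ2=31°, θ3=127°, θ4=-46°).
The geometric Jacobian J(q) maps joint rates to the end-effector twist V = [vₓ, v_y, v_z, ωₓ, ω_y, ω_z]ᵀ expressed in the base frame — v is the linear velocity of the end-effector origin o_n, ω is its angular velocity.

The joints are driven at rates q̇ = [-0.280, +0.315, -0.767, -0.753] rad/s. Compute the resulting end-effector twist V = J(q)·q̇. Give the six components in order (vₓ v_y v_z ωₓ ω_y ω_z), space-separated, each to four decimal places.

o_n = [-0.1839, 1.1255, 0.2387]
J₁: ẑ×o_n = [-1.1255, -0.1839, 0.0000], ω = ẑ
J2: z=[0.4695, 0.8829, 0.0000] o=[-0.4150, 0.2207, 0.0000] → [0.2108, -0.1121, 0.2208, 0.4695, 0.8829, 0.0000]
J3: z=[-0.4548, 0.2418, -0.8572] o=[-0.7329, 0.3897, 0.2163] → [0.6361, -0.4603, -0.4673, -0.4548, 0.2418, -0.8572]
J4: z=[-0.3219, 0.8528, 0.4113] o=[-0.4517, 0.6653, -0.1351] → [0.1295, 0.2305, -0.3765, -0.3219, 0.8528, 0.4113]
V = J·q̇ = [-0.2039, 0.1957, 0.7115, 0.7391, -0.5495, 0.0677]

-0.2039 0.1957 0.7115 0.7391 -0.5495 0.0677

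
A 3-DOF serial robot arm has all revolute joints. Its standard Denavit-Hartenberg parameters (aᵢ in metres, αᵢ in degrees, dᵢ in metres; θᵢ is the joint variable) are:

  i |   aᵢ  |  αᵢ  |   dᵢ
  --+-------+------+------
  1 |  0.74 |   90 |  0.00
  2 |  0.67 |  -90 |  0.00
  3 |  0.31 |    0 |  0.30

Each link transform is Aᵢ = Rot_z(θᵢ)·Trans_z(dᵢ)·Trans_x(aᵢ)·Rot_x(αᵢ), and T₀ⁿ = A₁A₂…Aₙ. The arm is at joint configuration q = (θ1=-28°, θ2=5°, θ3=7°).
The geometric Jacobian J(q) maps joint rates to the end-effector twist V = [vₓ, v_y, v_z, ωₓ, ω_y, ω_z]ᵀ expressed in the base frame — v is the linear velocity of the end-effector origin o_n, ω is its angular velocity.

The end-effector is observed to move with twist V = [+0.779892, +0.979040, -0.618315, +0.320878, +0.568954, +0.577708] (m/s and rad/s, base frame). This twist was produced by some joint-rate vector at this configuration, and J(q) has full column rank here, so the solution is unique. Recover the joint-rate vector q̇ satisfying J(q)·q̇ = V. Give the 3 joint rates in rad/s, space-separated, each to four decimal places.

0.7630 -0.6530 -0.1860

o_n = [1.5080, -0.7590, 0.3841]
J₁: ẑ×o_n = [0.7590, 1.5080, -0.0000], ω = ẑ
J2: z=[-0.4695, -0.8829, 0.0000] o=[0.6534, -0.3474, 0.0000] → [-0.3391, 0.1803, 0.9478, -0.4695, -0.8829, 0.0000]
J3: z=[-0.0770, 0.0409, 0.9962] o=[1.2427, -0.6608, 0.0584] → [0.1112, 0.2893, -0.0033, -0.0770, 0.0409, 0.9962]
q̇ = J⁺·V = [0.7630, -0.6530, -0.1860]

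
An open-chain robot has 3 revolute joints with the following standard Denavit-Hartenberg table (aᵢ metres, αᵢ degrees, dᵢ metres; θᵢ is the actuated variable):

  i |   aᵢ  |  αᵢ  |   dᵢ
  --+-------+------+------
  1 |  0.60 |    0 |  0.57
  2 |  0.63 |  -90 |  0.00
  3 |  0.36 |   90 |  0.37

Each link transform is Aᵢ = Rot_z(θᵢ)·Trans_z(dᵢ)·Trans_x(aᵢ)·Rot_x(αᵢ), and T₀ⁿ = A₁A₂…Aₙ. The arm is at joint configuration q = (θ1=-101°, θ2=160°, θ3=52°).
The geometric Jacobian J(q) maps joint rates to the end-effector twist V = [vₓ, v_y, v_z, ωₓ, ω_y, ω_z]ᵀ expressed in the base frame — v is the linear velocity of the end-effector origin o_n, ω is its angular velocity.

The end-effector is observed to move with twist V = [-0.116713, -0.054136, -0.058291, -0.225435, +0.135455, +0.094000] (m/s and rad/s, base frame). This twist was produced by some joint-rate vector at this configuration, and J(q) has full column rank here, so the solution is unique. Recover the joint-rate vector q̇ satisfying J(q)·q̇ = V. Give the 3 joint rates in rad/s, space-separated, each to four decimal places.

o_n = [0.0070, 0.3316, 0.2863]
J₁: ẑ×o_n = [-0.3316, 0.0070, 0.0000], ω = ẑ
J2: z=[0.0000, 0.0000, 1.0000] o=[-0.1145, -0.5890, 0.5700] → [-0.9206, 0.1215, 0.0000, 0.0000, 0.0000, 1.0000]
J3: z=[-0.8572, 0.5150, 0.0000] o=[0.2100, -0.0490, 0.5700] → [-0.1461, -0.2432, -0.2216, -0.8572, 0.5150, 0.0000]
q̇ = J⁺·V = [0.0140, 0.0800, 0.2630]

0.0140 0.0800 0.2630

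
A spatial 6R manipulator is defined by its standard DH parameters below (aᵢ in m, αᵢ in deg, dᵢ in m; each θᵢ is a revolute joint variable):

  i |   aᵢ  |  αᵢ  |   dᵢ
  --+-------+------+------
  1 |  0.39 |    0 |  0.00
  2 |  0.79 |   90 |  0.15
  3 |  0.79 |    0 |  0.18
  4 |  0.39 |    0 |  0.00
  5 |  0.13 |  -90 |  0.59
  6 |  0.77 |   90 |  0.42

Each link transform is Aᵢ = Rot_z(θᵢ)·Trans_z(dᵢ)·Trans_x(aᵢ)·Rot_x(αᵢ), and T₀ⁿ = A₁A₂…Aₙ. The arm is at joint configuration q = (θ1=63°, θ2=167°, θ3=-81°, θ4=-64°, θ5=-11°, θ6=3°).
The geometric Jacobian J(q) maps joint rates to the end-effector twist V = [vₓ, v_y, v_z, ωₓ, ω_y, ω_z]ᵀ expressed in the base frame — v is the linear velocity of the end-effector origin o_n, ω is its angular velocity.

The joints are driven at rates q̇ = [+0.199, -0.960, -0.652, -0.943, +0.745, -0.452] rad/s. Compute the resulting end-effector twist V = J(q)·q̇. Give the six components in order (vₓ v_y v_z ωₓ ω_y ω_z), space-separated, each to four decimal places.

o_n = [-0.3457, 0.8597, -1.6033]
J₁: ẑ×o_n = [-0.8597, -0.3457, 0.0000], ω = ẑ
J2: z=[0.0000, 0.0000, 1.0000] o=[0.1771, 0.3475, 0.0000] → [-0.5122, -0.5228, 0.0000, 0.0000, 0.0000, 1.0000]
J3: z=[-0.7660, 0.6428, 0.0000] o=[-0.3307, -0.2577, 0.1500] → [-1.1270, -1.3431, -0.8463, -0.7660, 0.6428, 0.0000]
J4: z=[-0.7660, 0.6428, 0.0000] o=[-0.5481, -0.2367, -0.6303] → [-0.6254, -0.7454, -0.9699, -0.7660, 0.6428, 0.0000]
J5: z=[-0.7660, 0.6428, 0.0000] o=[-0.3427, 0.0081, -0.8540] → [-0.4817, -0.5740, -0.6504, -0.7660, 0.6428, 0.0000]
J6: z=[-0.2614, -0.3116, -0.9135] o=[-0.7183, 0.4783, -0.9068] → [0.5654, -0.5225, 0.0164, -0.2614, -0.3116, -0.9135]
V = J·q̇ = [1.0308, 1.8202, 0.9744, 0.7693, -0.4055, -0.3481]

1.0308 1.8202 0.9744 0.7693 -0.4055 -0.3481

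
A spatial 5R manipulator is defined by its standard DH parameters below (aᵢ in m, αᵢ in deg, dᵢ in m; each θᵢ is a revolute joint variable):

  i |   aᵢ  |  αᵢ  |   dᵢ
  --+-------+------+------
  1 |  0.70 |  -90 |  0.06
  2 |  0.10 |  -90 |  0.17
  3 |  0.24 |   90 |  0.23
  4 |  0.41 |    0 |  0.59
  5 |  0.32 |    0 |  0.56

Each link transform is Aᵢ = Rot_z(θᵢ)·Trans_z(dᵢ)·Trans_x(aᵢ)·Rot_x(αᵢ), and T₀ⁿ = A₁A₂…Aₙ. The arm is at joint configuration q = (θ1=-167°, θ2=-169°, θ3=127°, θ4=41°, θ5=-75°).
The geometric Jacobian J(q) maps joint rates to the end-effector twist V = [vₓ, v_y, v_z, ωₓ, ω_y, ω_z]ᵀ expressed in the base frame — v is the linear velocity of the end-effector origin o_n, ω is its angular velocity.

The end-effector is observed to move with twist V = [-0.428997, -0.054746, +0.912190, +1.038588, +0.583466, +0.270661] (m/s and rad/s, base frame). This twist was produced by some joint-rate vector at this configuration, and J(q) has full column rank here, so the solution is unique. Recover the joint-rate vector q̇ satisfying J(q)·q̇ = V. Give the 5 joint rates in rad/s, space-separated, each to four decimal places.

-0.0300 0.5540 0.0770 0.9690 0.5080

o_n = [-0.5002, 1.0881, 0.4749]
J₁: ẑ×o_n = [-1.0881, -0.5002, 0.0000], ω = ẑ
J2: z=[0.2250, -0.9744, 0.0000] o=[-0.6821, -0.1575, 0.0600] → [-0.4043, -0.0933, 0.4573, 0.2250, -0.9744, 0.0000]
J3: z=[-0.1859, -0.0429, 0.9816] o=[-0.5482, -0.3010, 0.0791] → [-1.3806, 0.1206, -0.2562, -0.1859, -0.0429, 0.9816]
J4: z=[0.6285, 0.7627, 0.1524] o=[-0.7722, -0.1560, 0.2773] → [-0.0388, -0.0828, 0.5745, 0.6285, 0.7627, 0.1524]
J5: z=[0.6285, 0.7627, 0.1524] o=[-0.6851, 0.4821, 0.5957] → [-0.1845, 0.1041, 0.2399, 0.6285, 0.7627, 0.1524]
q̇ = J⁺·V = [-0.0300, 0.5540, 0.0770, 0.9690, 0.5080]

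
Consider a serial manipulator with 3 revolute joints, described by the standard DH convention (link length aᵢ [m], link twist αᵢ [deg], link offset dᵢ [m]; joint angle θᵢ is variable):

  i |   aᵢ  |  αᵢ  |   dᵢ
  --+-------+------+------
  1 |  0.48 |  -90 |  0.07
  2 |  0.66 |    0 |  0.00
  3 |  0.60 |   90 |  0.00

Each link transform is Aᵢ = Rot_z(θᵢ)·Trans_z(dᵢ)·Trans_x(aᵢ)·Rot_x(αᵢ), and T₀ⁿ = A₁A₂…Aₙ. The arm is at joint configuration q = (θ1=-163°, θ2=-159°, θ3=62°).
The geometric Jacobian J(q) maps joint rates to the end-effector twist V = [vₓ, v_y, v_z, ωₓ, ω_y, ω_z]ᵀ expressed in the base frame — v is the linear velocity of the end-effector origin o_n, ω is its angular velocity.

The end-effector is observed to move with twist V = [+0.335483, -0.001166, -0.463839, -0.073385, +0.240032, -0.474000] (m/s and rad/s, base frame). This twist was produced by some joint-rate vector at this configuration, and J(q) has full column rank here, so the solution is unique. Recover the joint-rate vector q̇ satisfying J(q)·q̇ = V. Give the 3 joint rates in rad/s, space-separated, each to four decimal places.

-0.4740 -0.7230 0.4720

o_n = [0.2001, 0.0612, 0.9021]
J₁: ẑ×o_n = [-0.0612, 0.2001, 0.0000], ω = ẑ
J2: z=[0.2924, -0.9563, 0.0000] o=[-0.4590, -0.1403, 0.0700] → [-0.7957, -0.2433, 0.6893, 0.2924, -0.9563, 0.0000]
J3: z=[0.2924, -0.9563, 0.0000] o=[0.1302, 0.0398, 0.3065] → [-0.5695, -0.1741, 0.0731, 0.2924, -0.9563, 0.0000]
q̇ = J⁺·V = [-0.4740, -0.7230, 0.4720]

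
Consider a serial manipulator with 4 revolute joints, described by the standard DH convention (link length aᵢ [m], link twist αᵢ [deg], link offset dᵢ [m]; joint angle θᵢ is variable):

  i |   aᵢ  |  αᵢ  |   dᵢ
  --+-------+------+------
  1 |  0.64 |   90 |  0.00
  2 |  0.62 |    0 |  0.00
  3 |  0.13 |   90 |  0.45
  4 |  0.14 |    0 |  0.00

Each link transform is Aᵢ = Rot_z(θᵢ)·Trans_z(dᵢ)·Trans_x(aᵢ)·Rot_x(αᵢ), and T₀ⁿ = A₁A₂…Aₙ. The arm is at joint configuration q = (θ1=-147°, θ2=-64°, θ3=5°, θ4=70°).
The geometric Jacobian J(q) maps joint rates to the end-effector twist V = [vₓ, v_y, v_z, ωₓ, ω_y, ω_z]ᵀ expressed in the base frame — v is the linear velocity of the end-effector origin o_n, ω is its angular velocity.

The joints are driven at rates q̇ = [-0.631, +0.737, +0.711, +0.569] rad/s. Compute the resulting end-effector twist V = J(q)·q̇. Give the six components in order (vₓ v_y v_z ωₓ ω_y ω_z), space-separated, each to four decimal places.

o_n = [-1.1583, -0.0588, -0.7097]
J₁: ẑ×o_n = [0.0588, -1.1583, 0.0000], ω = ẑ
J2: z=[-0.5446, 0.8387, 0.0000] o=[-0.5367, -0.3486, 0.0000] → [-0.5952, -0.3865, 0.3634, -0.5446, 0.8387, 0.0000]
J3: z=[-0.5446, 0.8387, 0.0000] o=[-0.7647, -0.4966, -0.5573] → [-0.1279, -0.0830, 0.0916, -0.5446, 0.8387, 0.0000]
J4: z=[0.7189, 0.4668, -0.5150] o=[-1.0659, -0.1557, -0.6687] → [0.0307, 0.0771, 0.1128, 0.7189, 0.4668, -0.5150]
V = J·q̇ = [-0.5492, 0.4308, 0.3971, -0.3796, 1.4800, -0.9241]

-0.5492 0.4308 0.3971 -0.3796 1.4800 -0.9241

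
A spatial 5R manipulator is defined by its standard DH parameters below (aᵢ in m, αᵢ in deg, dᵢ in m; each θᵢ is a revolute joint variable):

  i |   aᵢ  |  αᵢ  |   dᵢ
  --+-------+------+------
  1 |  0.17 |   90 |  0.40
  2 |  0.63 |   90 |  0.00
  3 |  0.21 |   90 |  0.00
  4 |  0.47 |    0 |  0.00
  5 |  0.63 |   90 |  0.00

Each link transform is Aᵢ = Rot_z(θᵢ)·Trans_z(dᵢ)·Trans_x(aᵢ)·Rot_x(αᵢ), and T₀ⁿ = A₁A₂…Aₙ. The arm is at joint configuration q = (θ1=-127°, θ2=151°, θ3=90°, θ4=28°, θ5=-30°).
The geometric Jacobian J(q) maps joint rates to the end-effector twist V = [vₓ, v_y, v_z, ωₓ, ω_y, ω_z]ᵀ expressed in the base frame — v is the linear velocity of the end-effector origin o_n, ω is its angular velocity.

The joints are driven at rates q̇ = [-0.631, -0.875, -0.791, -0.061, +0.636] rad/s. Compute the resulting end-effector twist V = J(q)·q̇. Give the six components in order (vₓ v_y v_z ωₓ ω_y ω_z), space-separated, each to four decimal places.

0.7708 0.7678 1.1735 1.2322 0.1813 -1.0441

o_n = [-0.8306, 0.9824, 0.8792]
J₁: ẑ×o_n = [-0.9824, -0.8306, 0.0000], ω = ẑ
J2: z=[-0.7986, 0.6018, 0.0000] o=[-0.1023, -0.1358, 0.4000] → [0.2884, 0.3827, -0.4547, -0.7986, 0.6018, 0.0000]
J3: z=[-0.2918, -0.3872, 0.8746] o=[0.2293, 0.3043, 0.7054] → [-0.6604, -0.8763, -0.6082, -0.2918, -0.3872, 0.8746]
J4: z=[0.5264, 0.6985, 0.4848] o=[0.0616, 0.4307, 0.7054] → [-0.1461, -0.5240, 0.9136, 0.5264, 0.6985, 0.4848]
J5: z=[0.5264, 0.6985, 0.4848] o=[-0.3342, 0.5950, 0.8984] → [-0.2013, -0.2305, 0.5507, 0.5264, 0.6985, 0.4848]
V = J·q̇ = [0.7708, 0.7678, 1.1735, 1.2322, 0.1813, -1.0441]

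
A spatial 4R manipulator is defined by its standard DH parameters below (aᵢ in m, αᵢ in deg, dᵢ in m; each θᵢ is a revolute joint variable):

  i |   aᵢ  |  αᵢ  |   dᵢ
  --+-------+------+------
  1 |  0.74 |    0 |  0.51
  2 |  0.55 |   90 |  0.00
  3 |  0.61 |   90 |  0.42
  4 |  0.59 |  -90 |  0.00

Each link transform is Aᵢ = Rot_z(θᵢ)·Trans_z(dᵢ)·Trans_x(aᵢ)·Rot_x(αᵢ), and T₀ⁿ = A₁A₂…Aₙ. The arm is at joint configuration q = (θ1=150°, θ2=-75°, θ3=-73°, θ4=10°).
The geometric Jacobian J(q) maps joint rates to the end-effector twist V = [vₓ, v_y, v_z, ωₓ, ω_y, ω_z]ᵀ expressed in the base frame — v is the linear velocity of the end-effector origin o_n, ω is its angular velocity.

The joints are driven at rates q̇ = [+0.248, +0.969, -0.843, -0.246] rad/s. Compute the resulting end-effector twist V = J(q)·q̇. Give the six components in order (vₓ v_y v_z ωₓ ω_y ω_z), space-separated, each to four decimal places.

o_n = [0.0963, 1.1024, -0.6290]
J₁: ẑ×o_n = [-1.1024, 0.0963, 0.0000], ω = ẑ
J2: z=[0.0000, 0.0000, 1.0000] o=[-0.6409, 0.3700, 0.5100] → [-0.7324, 0.7371, 0.0000, 0.0000, 0.0000, 1.0000]
J3: z=[0.9659, -0.2588, 0.0000] o=[-0.4985, 0.9013, 0.5100] → [0.2948, 1.1002, 0.3482, 0.9659, -0.2588, 0.0000]
J4: z=[-0.2475, -0.9237, -0.2924] o=[-0.0467, 0.9648, -0.0733] → [0.5535, -0.1793, 0.0980, -0.2475, -0.9237, -0.2924]
V = J·q̇ = [-1.3678, -0.1452, -0.3177, -0.7534, 0.4454, 1.2889]

-1.3678 -0.1452 -0.3177 -0.7534 0.4454 1.2889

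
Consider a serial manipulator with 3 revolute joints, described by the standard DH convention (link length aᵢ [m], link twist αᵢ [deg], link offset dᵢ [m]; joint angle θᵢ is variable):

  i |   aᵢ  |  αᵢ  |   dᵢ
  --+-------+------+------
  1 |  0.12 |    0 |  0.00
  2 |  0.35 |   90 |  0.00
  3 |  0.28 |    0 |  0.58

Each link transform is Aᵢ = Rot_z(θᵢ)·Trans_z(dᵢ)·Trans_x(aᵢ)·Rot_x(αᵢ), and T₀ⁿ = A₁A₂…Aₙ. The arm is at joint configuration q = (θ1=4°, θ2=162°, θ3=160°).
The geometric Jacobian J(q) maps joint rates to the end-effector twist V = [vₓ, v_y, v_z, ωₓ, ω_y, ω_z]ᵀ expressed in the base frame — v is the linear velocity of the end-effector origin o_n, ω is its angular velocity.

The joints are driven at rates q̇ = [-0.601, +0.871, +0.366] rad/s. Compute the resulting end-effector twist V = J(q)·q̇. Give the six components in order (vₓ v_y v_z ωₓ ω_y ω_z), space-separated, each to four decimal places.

o_n = [0.1757, 0.5922, 0.0958]
J₁: ẑ×o_n = [-0.5922, 0.1757, 0.0000], ω = ẑ
J2: z=[0.0000, 0.0000, 1.0000] o=[0.1197, 0.0084, 0.0000] → [-0.5838, 0.0560, 0.0000, 0.0000, 0.0000, 1.0000]
J3: z=[0.2419, 0.9703, 0.0000] o=[-0.2199, 0.0930, 0.0000] → [0.0929, -0.0232, -0.2631, 0.2419, 0.9703, 0.0000]
V = J·q̇ = [-0.1186, -0.0653, -0.0963, 0.0885, 0.3551, 0.2700]

-0.1186 -0.0653 -0.0963 0.0885 0.3551 0.2700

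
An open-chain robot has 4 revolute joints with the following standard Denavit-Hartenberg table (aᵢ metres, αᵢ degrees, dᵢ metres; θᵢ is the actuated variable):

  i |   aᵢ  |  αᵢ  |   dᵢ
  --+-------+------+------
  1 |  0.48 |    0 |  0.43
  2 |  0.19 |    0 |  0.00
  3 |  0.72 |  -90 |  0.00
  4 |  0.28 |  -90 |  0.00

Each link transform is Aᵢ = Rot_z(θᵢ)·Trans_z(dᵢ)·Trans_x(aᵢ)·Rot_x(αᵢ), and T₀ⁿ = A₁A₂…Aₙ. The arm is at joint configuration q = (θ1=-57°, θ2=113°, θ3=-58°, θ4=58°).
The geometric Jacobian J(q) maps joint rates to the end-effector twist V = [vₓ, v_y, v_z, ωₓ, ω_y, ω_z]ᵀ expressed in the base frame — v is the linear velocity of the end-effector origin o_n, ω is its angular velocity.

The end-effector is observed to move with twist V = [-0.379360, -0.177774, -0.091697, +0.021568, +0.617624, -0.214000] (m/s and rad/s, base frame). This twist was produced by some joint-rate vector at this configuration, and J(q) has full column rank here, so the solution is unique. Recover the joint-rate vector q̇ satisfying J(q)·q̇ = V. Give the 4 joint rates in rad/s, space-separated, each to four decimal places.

o_n = [1.2355, -0.2754, 0.1925]
J₁: ẑ×o_n = [0.2754, 1.2355, -0.0000], ω = ẑ
J2: z=[0.0000, 0.0000, 1.0000] o=[0.2614, -0.4026, 0.4300] → [-0.1272, 0.9741, 0.0000, 0.0000, 0.0000, 1.0000]
J3: z=[0.0000, 0.0000, 1.0000] o=[0.3677, -0.2450, 0.4300] → [0.0303, 0.8678, -0.0000, 0.0000, 0.0000, 1.0000]
J4: z=[0.0349, 0.9994, 0.0000] o=[1.0872, -0.2702, 0.4300] → [-0.2373, 0.0083, -0.1484, 0.0349, 0.9994, 0.0000]
q̇ = J⁺·V = [-0.2810, 0.9990, -0.9320, 0.6180]

-0.2810 0.9990 -0.9320 0.6180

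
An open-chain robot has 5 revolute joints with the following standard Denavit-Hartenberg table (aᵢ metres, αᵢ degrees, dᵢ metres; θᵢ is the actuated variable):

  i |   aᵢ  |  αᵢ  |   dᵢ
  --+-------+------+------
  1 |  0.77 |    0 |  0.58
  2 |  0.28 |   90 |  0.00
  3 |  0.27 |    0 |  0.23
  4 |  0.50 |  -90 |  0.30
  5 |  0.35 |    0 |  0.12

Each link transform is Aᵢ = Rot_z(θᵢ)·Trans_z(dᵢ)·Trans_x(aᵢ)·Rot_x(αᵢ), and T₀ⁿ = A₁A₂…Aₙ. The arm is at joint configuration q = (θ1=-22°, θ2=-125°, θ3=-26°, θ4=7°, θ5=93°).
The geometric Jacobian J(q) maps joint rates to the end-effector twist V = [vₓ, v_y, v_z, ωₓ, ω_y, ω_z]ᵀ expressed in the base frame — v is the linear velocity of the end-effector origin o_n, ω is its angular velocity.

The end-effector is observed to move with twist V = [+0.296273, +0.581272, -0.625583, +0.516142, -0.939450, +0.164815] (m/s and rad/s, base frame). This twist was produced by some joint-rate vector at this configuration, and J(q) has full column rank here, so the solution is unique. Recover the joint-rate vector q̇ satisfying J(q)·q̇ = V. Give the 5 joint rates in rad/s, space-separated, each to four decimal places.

o_n = [-0.2374, -0.6911, 0.4183]
J₁: ẑ×o_n = [0.6911, -0.2374, 0.0000], ω = ẑ
J2: z=[0.0000, 0.0000, 1.0000] o=[0.7139, -0.2884, 0.5800] → [0.4026, -0.9514, 0.0000, 0.0000, 0.0000, 1.0000]
J3: z=[-0.5446, 0.8387, 0.0000] o=[0.4791, -0.4409, 0.5800] → [-0.1356, -0.0881, 0.7372, -0.5446, 0.8387, 0.0000]
J4: z=[-0.5446, 0.8387, 0.0000] o=[0.1503, -0.3802, 0.4616] → [-0.0364, -0.0236, 0.4945, -0.5446, 0.8387, 0.0000]
J5: z=[-0.2730, -0.1773, 0.9455] o=[-0.4096, -0.3861, 0.2989] → [0.2672, 0.1954, 0.1138, -0.2730, -0.1773, 0.9455]
q̇ = J⁺·V = [0.5810, -0.6450, -0.5130, -0.5560, 0.2420]

0.5810 -0.6450 -0.5130 -0.5560 0.2420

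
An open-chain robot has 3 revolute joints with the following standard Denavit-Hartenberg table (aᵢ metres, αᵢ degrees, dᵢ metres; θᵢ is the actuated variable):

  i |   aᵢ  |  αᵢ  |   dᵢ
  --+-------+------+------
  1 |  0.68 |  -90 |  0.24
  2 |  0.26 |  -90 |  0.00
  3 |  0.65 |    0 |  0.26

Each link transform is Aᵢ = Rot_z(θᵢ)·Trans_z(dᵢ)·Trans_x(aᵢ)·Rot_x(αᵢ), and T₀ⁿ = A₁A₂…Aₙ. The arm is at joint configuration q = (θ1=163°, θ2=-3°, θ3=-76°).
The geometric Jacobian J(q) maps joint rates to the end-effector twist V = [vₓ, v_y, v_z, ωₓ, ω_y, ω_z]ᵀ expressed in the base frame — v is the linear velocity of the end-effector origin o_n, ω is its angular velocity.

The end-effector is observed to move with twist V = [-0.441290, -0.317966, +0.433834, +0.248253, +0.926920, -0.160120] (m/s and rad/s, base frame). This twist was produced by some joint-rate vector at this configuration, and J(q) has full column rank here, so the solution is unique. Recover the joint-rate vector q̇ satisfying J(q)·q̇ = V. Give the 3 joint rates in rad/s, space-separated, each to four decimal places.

o_n = [-1.2462, -0.2785, 0.0022]
J₁: ẑ×o_n = [0.2785, -1.2462, 0.0000], ω = ẑ
J2: z=[-0.2924, -0.9563, 0.0000] o=[-0.6503, 0.1988, 0.2400] → [0.2274, -0.0695, -0.4303, -0.2924, -0.9563, 0.0000]
J3: z=[-0.0500, 0.0153, -0.9986] o=[-0.8986, 0.2747, 0.2536] → [-0.5563, 0.3345, 0.0330, -0.0500, 0.0153, -0.9986]
q̇ = J⁺·V = [0.4810, -0.9590, 0.6420]

0.4810 -0.9590 0.6420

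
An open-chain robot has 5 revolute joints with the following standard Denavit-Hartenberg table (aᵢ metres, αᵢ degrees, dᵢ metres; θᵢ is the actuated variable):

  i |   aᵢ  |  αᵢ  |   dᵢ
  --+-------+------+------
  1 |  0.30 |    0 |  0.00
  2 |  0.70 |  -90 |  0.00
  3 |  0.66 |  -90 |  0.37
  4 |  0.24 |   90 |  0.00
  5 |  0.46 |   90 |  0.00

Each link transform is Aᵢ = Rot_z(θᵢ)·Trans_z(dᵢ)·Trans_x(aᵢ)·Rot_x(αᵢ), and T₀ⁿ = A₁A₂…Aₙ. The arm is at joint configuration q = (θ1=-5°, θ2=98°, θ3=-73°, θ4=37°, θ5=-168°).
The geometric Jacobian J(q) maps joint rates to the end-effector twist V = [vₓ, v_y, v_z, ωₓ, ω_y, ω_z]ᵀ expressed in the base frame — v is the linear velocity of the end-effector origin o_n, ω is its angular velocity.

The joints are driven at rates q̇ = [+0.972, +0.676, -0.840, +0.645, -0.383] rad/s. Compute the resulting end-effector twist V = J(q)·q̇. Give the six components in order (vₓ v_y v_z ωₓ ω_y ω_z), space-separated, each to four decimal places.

o_n = [-0.2362, 0.6993, 0.4988]
J₁: ẑ×o_n = [-0.6993, -0.2362, 0.0000], ω = ẑ
J2: z=[0.0000, 0.0000, 1.0000] o=[0.2989, -0.0261, 0.0000] → [-0.7255, -0.5351, 0.0000, 0.0000, 0.0000, 1.0000]
J3: z=[-0.9986, -0.0523, 0.0000] o=[0.2622, 0.6729, 0.0000] → [-0.0261, 0.4981, -0.0525, -0.9986, -0.0523, 0.0000]
J4: z=[-0.0500, 0.9550, -0.2924] o=[-0.1174, 0.8462, 0.6312] → [-0.1694, 0.0281, 0.1208, -0.0500, 0.9550, -0.2924]
J5: z=[-0.8067, 0.1339, 0.5755] o=[0.0239, 0.9098, 0.8145] → [0.0788, -0.4044, 0.2046, -0.8067, 0.1339, 0.5755]
V = J·q̇ = [-1.2877, -0.8367, 0.0437, 1.1156, 0.6086, 1.2390]

-1.2877 -0.8367 0.0437 1.1156 0.6086 1.2390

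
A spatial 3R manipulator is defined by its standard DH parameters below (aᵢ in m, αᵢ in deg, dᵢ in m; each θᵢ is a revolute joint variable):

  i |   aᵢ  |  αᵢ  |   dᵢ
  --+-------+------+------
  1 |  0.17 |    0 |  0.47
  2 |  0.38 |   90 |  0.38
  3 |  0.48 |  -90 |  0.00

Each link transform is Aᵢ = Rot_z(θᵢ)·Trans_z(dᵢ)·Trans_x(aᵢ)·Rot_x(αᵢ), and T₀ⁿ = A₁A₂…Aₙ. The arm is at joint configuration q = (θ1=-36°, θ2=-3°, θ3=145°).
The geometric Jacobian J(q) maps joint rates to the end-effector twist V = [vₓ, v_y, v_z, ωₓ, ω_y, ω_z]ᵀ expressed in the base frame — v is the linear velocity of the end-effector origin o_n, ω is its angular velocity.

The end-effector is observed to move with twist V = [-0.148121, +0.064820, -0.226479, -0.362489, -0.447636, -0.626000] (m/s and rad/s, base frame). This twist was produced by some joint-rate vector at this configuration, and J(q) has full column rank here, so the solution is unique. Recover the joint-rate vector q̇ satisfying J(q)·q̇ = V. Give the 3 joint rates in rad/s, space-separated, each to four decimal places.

-0.3010 -0.3250 0.5760

o_n = [0.1273, -0.0916, 1.1253]
J₁: ẑ×o_n = [0.0916, 0.1273, -0.0000], ω = ẑ
J2: z=[0.0000, 0.0000, 1.0000] o=[0.1375, -0.0999, 0.4700] → [-0.0083, -0.0103, 0.0000, 0.0000, 0.0000, 1.0000]
J3: z=[-0.6293, -0.7771, 0.0000] o=[0.4328, -0.3391, 0.8500] → [-0.2140, 0.1733, -0.3932, -0.6293, -0.7771, 0.0000]
q̇ = J⁺·V = [-0.3010, -0.3250, 0.5760]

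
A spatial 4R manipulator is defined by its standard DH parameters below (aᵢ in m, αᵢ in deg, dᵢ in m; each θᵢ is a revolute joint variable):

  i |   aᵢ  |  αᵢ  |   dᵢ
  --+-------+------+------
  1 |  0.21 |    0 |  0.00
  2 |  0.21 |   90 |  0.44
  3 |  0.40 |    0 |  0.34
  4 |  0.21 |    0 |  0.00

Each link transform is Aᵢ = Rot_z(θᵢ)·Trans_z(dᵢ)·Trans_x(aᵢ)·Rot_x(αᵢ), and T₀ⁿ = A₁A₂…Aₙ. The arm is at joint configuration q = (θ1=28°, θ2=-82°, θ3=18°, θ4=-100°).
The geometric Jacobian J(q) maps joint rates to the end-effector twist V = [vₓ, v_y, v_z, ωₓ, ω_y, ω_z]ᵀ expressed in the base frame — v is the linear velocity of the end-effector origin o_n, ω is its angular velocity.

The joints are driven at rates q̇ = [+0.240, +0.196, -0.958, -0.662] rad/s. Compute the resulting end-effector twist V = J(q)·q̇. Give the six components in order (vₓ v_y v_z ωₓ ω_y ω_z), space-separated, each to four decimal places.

0.1536 0.2601 -0.4118 1.3106 0.9522 0.4360

o_n = [0.2746, -0.6026, 0.3557]
J₁: ẑ×o_n = [0.6026, 0.2746, -0.0000], ω = ẑ
J2: z=[0.0000, 0.0000, 1.0000] o=[0.1854, 0.0986, 0.0000] → [0.7012, 0.0892, -0.0000, 0.0000, 0.0000, 1.0000]
J3: z=[-0.8090, -0.5878, 0.0000] o=[0.3089, -0.0713, 0.4400] → [0.0496, -0.0682, 0.4096, -0.8090, -0.5878, 0.0000]
J4: z=[-0.8090, -0.5878, 0.0000] o=[0.2574, -0.5789, 0.5636] → [0.1222, -0.1682, 0.0292, -0.8090, -0.5878, 0.0000]
V = J·q̇ = [0.1536, 0.2601, -0.4118, 1.3106, 0.9522, 0.4360]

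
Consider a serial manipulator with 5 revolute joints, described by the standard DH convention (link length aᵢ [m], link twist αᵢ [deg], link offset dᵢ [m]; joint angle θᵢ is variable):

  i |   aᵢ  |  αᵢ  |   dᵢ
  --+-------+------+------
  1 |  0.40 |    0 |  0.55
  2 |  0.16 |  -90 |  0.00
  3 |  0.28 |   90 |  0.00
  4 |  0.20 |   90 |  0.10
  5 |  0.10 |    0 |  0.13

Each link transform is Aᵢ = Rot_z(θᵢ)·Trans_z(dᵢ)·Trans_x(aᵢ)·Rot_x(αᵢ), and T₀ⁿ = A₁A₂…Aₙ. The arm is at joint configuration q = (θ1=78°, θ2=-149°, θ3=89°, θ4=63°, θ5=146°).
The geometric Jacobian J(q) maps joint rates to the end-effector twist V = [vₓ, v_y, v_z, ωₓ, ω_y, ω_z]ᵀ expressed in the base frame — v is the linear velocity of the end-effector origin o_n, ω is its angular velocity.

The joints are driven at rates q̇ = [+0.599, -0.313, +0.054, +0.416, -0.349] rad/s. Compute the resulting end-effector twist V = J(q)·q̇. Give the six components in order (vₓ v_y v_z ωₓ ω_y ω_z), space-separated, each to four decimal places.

o_n = [0.2314, 0.0999, 0.1038]
J₁: ẑ×o_n = [-0.0999, 0.2314, 0.0000], ω = ẑ
J2: z=[0.0000, 0.0000, 1.0000] o=[0.0832, 0.3913, 0.5500] → [0.2913, 0.1482, -0.0000, 0.0000, 0.0000, 1.0000]
J3: z=[0.9455, 0.3256, 0.0000] o=[0.1353, 0.2400, 0.5500] → [-0.1453, 0.4219, -0.1637, 0.9455, 0.3256, 0.0000]
J4: z=[0.3255, -0.9454, 0.0175] o=[0.1368, 0.2354, 0.2700] → [0.1595, 0.0558, 0.0453, 0.3255, -0.9454, 0.0175]
J5: z=[-0.4242, -0.1625, -0.8909] o=[0.3384, 0.1973, 0.1810] → [-0.0742, 0.0626, 0.0239, -0.4242, -0.1625, -0.8909]
V = J·q̇ = [-0.0666, 0.1164, 0.0017, 0.3345, -0.3190, 0.6042]

-0.0666 0.1164 0.0017 0.3345 -0.3190 0.6042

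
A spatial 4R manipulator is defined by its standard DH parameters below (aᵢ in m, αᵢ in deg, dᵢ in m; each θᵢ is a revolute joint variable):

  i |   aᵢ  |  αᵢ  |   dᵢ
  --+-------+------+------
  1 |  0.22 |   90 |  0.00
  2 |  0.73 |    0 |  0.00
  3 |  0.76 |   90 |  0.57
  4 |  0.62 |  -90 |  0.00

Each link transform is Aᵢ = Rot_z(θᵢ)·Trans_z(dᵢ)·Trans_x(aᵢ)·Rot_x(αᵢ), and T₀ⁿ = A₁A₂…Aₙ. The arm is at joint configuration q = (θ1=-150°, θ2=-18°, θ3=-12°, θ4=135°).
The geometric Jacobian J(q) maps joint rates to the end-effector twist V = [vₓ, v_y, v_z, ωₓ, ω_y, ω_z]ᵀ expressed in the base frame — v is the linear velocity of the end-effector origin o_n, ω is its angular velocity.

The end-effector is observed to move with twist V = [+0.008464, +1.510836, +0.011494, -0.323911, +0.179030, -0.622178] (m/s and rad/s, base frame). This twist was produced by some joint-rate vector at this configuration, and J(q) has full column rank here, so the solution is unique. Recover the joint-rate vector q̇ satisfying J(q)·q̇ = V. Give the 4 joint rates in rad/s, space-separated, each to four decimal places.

-0.9530 0.0100 0.3070 -0.3820

o_n = [-1.5372, 0.2769, -0.3864]
J₁: ẑ×o_n = [-0.2769, -1.5372, 0.0000], ω = ẑ
J2: z=[-0.5000, 0.8660, 0.0000] o=[-0.1905, -0.1100, 0.0000] → [-0.3346, -0.1932, 0.9728, -0.5000, 0.8660, 0.0000]
J3: z=[-0.5000, 0.8660, 0.0000] o=[-0.7918, -0.4571, -0.2256] → [-0.1393, -0.0804, 0.2785, -0.5000, 0.8660, 0.0000]
J4: z=[0.4330, 0.2500, -0.8660] o=[-1.6468, -0.2926, -0.6056] → [0.5480, -0.1898, 0.2192, 0.4330, 0.2500, -0.8660]
q̇ = J⁺·V = [-0.9530, 0.0100, 0.3070, -0.3820]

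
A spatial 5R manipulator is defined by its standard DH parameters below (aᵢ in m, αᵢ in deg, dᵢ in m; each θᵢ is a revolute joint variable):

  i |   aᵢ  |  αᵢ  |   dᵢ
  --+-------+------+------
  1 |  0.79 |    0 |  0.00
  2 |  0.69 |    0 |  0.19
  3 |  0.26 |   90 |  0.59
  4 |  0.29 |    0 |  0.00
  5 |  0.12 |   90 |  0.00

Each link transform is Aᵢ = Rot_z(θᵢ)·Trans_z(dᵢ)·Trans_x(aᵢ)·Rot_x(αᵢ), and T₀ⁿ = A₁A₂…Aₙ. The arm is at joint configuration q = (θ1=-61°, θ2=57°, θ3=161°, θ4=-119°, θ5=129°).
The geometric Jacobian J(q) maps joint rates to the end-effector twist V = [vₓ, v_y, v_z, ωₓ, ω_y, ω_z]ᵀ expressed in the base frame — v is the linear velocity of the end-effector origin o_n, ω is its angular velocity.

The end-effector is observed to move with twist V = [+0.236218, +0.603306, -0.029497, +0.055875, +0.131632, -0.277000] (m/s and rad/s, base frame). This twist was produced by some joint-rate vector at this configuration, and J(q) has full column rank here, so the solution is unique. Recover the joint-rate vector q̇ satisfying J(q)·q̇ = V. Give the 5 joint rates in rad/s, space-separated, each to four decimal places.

o_n = [0.8526, -0.6463, 0.5472]
J₁: ẑ×o_n = [0.6463, 0.8526, -0.0000], ω = ẑ
J2: z=[0.0000, 0.0000, 1.0000] o=[0.3830, -0.6909, 0.0000] → [-0.0447, 0.4696, 0.0000, 0.0000, 0.0000, 1.0000]
J3: z=[0.0000, 0.0000, 1.0000] o=[1.0713, -0.7391, 0.1900] → [-0.0928, -0.2187, 0.0000, 0.0000, 0.0000, 1.0000]
J4: z=[0.3907, 0.9205, 0.0000] o=[0.8320, -0.6375, 0.7800] → [-0.2143, 0.0910, -0.0224, 0.3907, 0.9205, 0.0000]
J5: z=[0.3907, 0.9205, 0.0000] o=[0.9614, -0.6924, 0.5264] → [0.0192, -0.0081, 0.1182, 0.3907, 0.9205, 0.0000]
q̇ = J⁺·V = [0.3750, 0.1590, -0.8110, 0.3300, -0.1870]

0.3750 0.1590 -0.8110 0.3300 -0.1870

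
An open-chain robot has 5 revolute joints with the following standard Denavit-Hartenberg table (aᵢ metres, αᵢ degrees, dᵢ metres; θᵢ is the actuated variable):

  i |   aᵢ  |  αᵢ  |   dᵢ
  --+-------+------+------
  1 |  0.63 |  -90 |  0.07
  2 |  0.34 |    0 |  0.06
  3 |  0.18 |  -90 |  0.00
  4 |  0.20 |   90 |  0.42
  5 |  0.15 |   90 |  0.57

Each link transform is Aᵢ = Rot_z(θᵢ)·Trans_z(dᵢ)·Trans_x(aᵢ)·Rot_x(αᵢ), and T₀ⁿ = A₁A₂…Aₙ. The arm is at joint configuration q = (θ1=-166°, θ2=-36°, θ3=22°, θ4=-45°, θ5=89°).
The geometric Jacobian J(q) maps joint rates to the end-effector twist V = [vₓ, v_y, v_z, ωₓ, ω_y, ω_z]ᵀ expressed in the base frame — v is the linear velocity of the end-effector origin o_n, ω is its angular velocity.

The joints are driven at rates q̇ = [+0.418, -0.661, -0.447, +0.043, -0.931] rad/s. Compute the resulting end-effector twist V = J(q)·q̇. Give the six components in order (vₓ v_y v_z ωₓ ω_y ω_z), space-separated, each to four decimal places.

-0.2315 -0.5869 0.2808 -1.0572 1.5568 0.5355

o_n = [-0.7902, -0.8219, -0.3025]
J₁: ẑ×o_n = [0.8219, -0.7902, 0.0000], ω = ẑ
J2: z=[0.2419, -0.9703, 0.0000] o=[-0.6113, -0.1524, 0.0700] → [0.3614, 0.0901, -0.3355, 0.2419, -0.9703, 0.0000]
J3: z=[0.2419, -0.9703, 0.0000] o=[-0.8637, -0.2772, 0.2698] → [0.5553, 0.1385, -0.0605, 0.2419, -0.9703, 0.0000]
J4: z=[-0.2347, -0.0585, -0.9703] o=[-1.0331, -0.3194, 0.3134] → [-0.4515, -0.3803, 0.1322, -0.2347, -0.0585, -0.9703]
J5: z=[0.8368, -0.5201, -0.1711] o=[-1.2307, -0.5144, -0.0599] → [0.0736, 0.1276, -0.0282, 0.8368, -0.5201, -0.1711]
V = J·q̇ = [-0.2315, -0.5869, 0.2808, -1.0572, 1.5568, 0.5355]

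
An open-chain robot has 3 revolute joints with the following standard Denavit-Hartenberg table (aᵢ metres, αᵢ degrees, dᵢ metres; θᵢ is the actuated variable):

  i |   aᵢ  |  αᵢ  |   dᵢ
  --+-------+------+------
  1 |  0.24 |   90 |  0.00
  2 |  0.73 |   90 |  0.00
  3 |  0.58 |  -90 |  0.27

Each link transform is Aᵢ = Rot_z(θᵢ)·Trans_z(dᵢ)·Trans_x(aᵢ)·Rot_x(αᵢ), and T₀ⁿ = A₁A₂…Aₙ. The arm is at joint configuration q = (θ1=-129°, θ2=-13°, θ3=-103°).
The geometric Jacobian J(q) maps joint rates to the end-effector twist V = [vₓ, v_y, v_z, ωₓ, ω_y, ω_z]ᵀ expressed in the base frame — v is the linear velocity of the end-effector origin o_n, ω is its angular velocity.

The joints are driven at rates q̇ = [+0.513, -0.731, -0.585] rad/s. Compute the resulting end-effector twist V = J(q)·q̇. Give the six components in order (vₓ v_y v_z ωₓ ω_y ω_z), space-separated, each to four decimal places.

0.8133 0.5033 -0.3083 0.4853 -0.5623 1.0830

o_n = [-0.0412, -0.9489, -0.3979]
J₁: ẑ×o_n = [0.9489, -0.0412, 0.0000], ω = ẑ
J2: z=[-0.7771, 0.6293, 0.0000] o=[-0.1510, -0.1865, 0.0000] → [-0.2504, -0.3093, 0.5234, -0.7771, 0.6293, 0.0000]
J3: z=[0.1416, 0.1748, -0.9744] o=[-0.5987, -0.7393, -0.1642] → [-0.2451, -0.5100, -0.1271, 0.1416, 0.1748, -0.9744]
V = J·q̇ = [0.8133, 0.5033, -0.3083, 0.4853, -0.5623, 1.0830]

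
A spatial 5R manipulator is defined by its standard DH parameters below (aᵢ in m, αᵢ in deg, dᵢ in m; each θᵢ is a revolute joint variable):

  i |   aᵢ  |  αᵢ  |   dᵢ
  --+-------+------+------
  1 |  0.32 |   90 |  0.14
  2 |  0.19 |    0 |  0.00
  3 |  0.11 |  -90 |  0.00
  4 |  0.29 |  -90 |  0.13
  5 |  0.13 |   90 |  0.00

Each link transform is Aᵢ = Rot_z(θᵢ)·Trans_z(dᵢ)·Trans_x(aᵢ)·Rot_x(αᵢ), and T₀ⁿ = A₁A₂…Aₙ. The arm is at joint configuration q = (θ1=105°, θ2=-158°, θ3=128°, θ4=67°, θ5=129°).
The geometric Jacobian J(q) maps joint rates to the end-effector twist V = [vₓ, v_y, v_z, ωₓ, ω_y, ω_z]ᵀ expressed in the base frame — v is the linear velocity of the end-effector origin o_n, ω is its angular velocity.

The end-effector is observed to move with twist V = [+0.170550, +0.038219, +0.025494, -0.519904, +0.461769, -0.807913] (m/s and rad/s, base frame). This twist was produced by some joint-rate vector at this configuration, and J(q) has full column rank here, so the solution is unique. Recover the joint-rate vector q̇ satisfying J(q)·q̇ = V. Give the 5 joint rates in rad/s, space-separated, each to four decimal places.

-0.7660 -0.9180 0.3130 0.2540 -0.5690

o_n = [-0.2690, 0.2634, -0.0018]
J₁: ẑ×o_n = [-0.2634, -0.2690, 0.0000], ω = ẑ
J2: z=[0.9659, 0.2588, 0.0000] o=[-0.0828, 0.3091, 0.1400] → [-0.0367, 0.1369, 0.0040, 0.9659, 0.2588, 0.0000]
J3: z=[0.9659, 0.2588, 0.0000] o=[-0.0372, 0.1389, 0.0688] → [-0.0183, 0.0682, 0.1802, 0.9659, 0.2588, 0.0000]
J4: z=[-0.1294, 0.4830, 0.8660] o=[-0.0619, 0.2310, 0.0138] → [-0.0356, -0.1814, 0.0958, -0.1294, 0.4830, 0.8660]
J5: z=[-0.1711, -0.8711, 0.4603] o=[-0.3620, 0.3194, 0.0698] → [0.0881, 0.0306, 0.0906, -0.1711, -0.8711, 0.4603]
q̇ = J⁺·V = [-0.7660, -0.9180, 0.3130, 0.2540, -0.5690]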